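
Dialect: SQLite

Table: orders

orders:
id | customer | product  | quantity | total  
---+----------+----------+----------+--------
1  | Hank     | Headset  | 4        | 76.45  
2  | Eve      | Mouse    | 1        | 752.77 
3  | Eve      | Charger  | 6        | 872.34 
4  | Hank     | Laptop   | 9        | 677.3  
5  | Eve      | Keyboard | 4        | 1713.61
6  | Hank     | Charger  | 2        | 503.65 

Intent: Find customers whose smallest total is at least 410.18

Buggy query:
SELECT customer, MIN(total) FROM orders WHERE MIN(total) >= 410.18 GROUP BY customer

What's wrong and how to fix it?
Bug: MIN() in WHERE is a misuse of aggregate

Fix: Use HAVING for the per-group MIN condition

Corrected query:
SELECT customer, MIN(total) FROM orders GROUP BY customer HAVING MIN(total) >= 410.18

Result:
customer | MIN(total)
---------+-----------
Eve      | 752.77    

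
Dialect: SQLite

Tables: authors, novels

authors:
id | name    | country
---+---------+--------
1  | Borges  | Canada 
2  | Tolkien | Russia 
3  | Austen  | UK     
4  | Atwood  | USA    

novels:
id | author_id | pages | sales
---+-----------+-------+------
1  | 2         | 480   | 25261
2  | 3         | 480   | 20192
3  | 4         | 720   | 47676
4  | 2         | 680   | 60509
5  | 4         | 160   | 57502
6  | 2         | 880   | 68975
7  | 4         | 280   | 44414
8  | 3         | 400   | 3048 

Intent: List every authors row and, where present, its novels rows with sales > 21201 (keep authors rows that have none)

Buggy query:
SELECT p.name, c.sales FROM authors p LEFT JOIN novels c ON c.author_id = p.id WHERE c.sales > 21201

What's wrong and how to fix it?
Bug: Filtering c.sales in WHERE discards the NULL rows produced by LEFT JOIN, turning it into an inner join

Fix: Move the right-table condition into the ON clause so unmatched parents are kept

Corrected query:
SELECT p.name, c.sales FROM authors p LEFT JOIN novels c ON c.author_id = p.id AND c.sales > 21201

Result:
name    | sales
--------+------
Borges  | NULL 
Tolkien | 25261
Tolkien | 60509
Tolkien | 68975
Austen  | NULL 
Atwood  | 44414
Atwood  | 47676
Atwood  | 57502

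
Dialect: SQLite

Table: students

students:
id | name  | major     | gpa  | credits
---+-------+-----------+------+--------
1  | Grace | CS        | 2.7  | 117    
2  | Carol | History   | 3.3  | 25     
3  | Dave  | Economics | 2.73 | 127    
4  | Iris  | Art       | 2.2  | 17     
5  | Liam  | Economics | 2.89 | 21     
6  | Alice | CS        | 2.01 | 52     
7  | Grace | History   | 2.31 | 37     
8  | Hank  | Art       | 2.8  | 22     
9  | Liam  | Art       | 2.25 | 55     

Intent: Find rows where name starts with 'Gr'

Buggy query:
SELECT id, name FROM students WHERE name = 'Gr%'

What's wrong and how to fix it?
Bug: Wildcards only work with LIKE; '=' treats '%' as a literal character

Fix: Use LIKE for wildcard pattern matching

Corrected query:
SELECT id, name FROM students WHERE name LIKE 'Gr%'

Result:
id | name 
---+------
1  | Grace
7  | Grace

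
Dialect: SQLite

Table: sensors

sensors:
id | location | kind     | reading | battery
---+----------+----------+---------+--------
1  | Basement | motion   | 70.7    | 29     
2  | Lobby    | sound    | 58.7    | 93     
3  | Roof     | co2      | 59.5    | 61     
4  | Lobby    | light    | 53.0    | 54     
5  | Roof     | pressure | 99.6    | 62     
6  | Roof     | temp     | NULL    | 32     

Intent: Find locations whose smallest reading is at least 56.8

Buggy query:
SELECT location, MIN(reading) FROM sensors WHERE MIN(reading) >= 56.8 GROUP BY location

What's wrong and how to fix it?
Bug: MIN() in WHERE is a misuse of aggregate

Fix: Use HAVING for the per-group MIN condition

Corrected query:
SELECT location, MIN(reading) FROM sensors GROUP BY location HAVING MIN(reading) >= 56.8

Result:
location | MIN(reading)
---------+-------------
Basement | 70.7        
Roof     | 59.5        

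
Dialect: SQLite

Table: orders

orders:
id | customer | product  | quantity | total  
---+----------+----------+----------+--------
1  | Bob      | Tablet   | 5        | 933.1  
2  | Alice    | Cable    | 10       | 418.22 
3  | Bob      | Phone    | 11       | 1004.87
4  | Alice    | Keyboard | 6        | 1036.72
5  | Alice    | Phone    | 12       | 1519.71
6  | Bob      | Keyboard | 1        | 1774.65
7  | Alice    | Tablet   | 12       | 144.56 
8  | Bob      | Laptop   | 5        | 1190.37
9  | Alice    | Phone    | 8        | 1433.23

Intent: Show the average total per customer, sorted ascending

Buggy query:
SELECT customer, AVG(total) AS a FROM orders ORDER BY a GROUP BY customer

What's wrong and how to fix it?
Bug: ORDER BY appears before GROUP BY; SQL clause order requires GROUP BY first

Fix: Reorder: SELECT … FROM … GROUP BY … ORDER BY …

Corrected query:
SELECT customer, AVG(total) AS a FROM orders GROUP BY customer ORDER BY a

Result:
customer | a        
---------+----------
Alice    | 910.488  
Bob      | 1225.7475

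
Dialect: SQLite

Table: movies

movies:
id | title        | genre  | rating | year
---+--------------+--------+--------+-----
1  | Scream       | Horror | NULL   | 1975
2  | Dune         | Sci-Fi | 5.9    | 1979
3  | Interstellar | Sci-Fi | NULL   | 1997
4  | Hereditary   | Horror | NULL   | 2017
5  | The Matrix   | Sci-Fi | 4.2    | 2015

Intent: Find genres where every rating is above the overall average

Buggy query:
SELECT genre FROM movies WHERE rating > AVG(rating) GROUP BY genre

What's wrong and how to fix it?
Bug: AVG() is an aggregate; it can't sit directly in WHERE

Fix: Use a subquery for AVG and a HAVING MIN(...) filter so the condition holds for every row in the group

Corrected query:
SELECT genre FROM movies GROUP BY genre HAVING MIN(rating) > (SELECT AVG(rating) FROM movies)

Result:
(no rows)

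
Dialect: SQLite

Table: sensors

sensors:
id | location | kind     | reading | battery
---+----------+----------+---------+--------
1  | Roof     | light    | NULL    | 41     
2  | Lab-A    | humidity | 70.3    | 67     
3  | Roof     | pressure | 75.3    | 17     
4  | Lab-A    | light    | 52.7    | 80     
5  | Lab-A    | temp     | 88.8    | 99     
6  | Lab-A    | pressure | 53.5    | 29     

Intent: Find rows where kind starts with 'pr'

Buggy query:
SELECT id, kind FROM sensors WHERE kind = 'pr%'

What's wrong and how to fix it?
Bug: Wildcards only work with LIKE; '=' treats '%' as a literal character

Fix: Replace '=' with LIKE so 'pr%' is treated as a pattern

Corrected query:
SELECT id, kind FROM sensors WHERE kind LIKE 'pr%'

Result:
id | kind    
---+---------
3  | pressure
6  | pressure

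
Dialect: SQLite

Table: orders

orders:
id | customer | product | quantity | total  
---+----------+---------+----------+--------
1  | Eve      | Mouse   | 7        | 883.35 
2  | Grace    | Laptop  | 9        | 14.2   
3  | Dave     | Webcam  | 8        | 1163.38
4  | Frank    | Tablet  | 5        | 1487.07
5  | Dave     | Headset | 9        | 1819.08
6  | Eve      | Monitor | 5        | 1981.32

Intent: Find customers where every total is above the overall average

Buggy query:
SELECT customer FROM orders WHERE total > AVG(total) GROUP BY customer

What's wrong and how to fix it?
Bug: WHERE evaluates per row before aggregation, so AVG() is unavailable

Fix: Use a subquery for AVG and a HAVING MIN(...) filter so the condition holds for every row in the group

Corrected query:
SELECT customer FROM orders GROUP BY customer HAVING MIN(total) > (SELECT AVG(total) FROM orders)

Result:
customer
--------
Frank   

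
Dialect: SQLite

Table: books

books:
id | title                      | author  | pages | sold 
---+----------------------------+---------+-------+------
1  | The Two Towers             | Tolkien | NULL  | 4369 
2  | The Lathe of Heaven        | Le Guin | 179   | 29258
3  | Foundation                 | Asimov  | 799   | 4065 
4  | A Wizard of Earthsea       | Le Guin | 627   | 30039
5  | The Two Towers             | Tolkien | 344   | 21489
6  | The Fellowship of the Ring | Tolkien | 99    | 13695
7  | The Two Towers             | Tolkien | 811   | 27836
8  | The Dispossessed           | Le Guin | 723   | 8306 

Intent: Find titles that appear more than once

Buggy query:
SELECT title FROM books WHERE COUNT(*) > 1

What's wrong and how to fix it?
Bug: WHERE can't reference COUNT(*); aggregates are computed after WHERE

Fix: Group first, then use HAVING for the count condition

Corrected query:
SELECT title FROM books GROUP BY title HAVING COUNT(*) > 1

Result:
title         
--------------
The Two Towers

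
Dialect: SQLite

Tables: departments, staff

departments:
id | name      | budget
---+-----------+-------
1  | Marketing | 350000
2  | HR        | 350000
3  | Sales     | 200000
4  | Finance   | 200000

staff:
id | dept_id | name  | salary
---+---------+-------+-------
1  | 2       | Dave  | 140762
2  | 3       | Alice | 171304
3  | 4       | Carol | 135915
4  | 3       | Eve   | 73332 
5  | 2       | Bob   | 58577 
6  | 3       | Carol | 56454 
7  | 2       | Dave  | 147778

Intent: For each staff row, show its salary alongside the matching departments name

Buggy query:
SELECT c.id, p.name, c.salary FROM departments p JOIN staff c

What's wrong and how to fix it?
Bug: Missing join condition: each staff row is matched to all departments rows instead of just its own

Fix: Add ON c.dept_id = p.id to the JOIN

Corrected query:
SELECT c.id, p.name, c.salary FROM departments p JOIN staff c ON c.dept_id = p.id

Result:
id | name    | salary
---+---------+-------
1  | HR      | 140762
2  | Sales   | 171304
3  | Finance | 135915
4  | Sales   | 73332 
5  | HR      | 58577 
6  | Sales   | 56454 
7  | HR      | 147778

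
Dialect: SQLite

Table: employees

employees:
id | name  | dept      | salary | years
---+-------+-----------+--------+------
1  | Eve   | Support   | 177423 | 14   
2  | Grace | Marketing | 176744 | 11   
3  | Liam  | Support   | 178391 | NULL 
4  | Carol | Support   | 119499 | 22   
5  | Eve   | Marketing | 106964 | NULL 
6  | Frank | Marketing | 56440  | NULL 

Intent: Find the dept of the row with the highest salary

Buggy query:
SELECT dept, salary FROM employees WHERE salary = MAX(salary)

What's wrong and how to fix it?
Bug: WHERE is evaluated per row; an aggregate over the whole table isn't defined there

Fix: Use a subquery: WHERE salary = (SELECT MAX(salary) FROM employees)

Corrected query:
SELECT dept, salary FROM employees WHERE salary = (SELECT MAX(salary) FROM employees)

Result:
dept    | salary
--------+-------
Support | 178391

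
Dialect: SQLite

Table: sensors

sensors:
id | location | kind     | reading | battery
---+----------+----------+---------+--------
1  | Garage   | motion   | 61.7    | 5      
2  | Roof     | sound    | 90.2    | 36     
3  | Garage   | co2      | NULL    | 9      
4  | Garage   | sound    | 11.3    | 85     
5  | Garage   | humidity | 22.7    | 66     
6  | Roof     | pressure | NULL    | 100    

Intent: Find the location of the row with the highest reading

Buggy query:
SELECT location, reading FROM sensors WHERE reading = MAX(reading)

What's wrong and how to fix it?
Bug: MAX(reading) is an aggregate and cannot be used directly in WHERE

Fix: Use a subquery: WHERE reading = (SELECT MAX(reading) FROM sensors)

Corrected query:
SELECT location, reading FROM sensors WHERE reading = (SELECT MAX(reading) FROM sensors)

Result:
location | reading
---------+--------
Roof     | 90.2   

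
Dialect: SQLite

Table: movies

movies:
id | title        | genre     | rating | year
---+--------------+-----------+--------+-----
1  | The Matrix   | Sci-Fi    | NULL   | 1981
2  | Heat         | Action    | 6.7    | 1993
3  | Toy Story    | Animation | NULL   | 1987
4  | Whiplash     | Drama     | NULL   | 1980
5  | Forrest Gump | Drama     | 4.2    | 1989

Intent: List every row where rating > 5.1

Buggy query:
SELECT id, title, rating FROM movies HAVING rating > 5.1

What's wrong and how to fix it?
Bug: HAVING filters the output of aggregation, but this query has no GROUP BY and no aggregate functions, so SQLite rejects it (HAVING clause on a non-aggregate query); the condition here is per row

Fix: Use WHERE for row-level filtering

Corrected query:
SELECT id, title, rating FROM movies WHERE rating > 5.1

Result:
id | title | rating
---+-------+-------
2  | Heat  | 6.7   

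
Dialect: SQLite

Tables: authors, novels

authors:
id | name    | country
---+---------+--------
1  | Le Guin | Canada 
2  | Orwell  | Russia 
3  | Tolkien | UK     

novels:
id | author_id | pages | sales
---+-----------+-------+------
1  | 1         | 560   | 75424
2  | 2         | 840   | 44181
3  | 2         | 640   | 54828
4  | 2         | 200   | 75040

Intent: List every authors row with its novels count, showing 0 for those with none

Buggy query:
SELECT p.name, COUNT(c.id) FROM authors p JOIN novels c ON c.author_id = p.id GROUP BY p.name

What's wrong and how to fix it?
Bug: An inner join excludes parents with zero children

Fix: Use LEFT JOIN so parents without children still appear (COUNT(c.id) gives 0)

Corrected query:
SELECT p.name, COUNT(c.id) FROM authors p LEFT JOIN novels c ON c.author_id = p.id GROUP BY p.name

Result:
name    | COUNT(c.id)
--------+------------
Le Guin | 1          
Orwell  | 3          
Tolkien | 0          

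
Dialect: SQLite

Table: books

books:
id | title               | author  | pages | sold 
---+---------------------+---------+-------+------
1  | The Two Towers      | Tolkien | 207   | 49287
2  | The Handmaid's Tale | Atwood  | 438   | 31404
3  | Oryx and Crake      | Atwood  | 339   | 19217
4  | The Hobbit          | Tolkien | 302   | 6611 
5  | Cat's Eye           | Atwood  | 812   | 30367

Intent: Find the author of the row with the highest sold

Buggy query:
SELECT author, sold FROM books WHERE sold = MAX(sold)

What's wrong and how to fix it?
Bug: MAX(sold) is an aggregate and cannot be used directly in WHERE

Fix: Wrap MAX in a scalar subquery so WHERE compares against a single value

Corrected query:
SELECT author, sold FROM books WHERE sold = (SELECT MAX(sold) FROM books)

Result:
author  | sold 
--------+------
Tolkien | 49287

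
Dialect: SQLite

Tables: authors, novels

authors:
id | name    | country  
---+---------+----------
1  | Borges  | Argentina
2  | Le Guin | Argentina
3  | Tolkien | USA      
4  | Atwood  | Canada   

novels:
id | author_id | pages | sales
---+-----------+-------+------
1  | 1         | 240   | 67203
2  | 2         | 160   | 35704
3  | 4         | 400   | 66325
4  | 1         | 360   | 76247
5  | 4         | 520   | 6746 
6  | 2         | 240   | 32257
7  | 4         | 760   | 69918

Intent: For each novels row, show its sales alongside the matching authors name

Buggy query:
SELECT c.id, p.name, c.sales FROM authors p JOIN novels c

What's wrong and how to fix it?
Bug: Missing join condition: each novels row is matched to all authors rows instead of just its own

Fix: Specify the join condition linking the foreign key to the parent id

Corrected query:
SELECT c.id, p.name, c.sales FROM authors p JOIN novels c ON c.author_id = p.id

Result:
id | name    | sales
---+---------+------
1  | Borges  | 67203
2  | Le Guin | 35704
3  | Atwood  | 66325
4  | Borges  | 76247
5  | Atwood  | 6746 
6  | Le Guin | 32257
7  | Atwood  | 69918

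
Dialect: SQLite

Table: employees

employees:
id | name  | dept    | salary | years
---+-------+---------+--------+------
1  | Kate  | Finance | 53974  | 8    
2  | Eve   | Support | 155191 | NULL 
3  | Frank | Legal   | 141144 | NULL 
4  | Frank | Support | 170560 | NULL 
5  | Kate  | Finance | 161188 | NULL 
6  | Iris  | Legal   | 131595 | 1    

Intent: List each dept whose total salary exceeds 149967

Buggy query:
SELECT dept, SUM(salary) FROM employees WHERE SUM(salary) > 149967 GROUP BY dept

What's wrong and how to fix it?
Bug: SUM(salary) is an aggregate, but WHERE filters rows before aggregation

Fix: Move the aggregate condition to a HAVING clause

Corrected query:
SELECT dept, SUM(salary) FROM employees GROUP BY dept HAVING SUM(salary) > 149967

Result:
dept    | SUM(salary)
--------+------------
Finance | 215162     
Legal   | 272739     
Support | 325751     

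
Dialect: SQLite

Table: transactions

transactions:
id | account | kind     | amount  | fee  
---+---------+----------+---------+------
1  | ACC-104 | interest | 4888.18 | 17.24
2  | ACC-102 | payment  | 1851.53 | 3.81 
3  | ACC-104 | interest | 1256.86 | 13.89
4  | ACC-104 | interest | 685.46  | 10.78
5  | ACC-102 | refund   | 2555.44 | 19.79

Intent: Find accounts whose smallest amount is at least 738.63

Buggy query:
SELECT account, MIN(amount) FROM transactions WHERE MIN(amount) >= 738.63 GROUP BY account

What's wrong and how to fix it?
Bug: Aggregates like MIN are computed per group after WHERE runs

Fix: Use HAVING for the per-group MIN condition

Corrected query:
SELECT account, MIN(amount) FROM transactions GROUP BY account HAVING MIN(amount) >= 738.63

Result:
account | MIN(amount)
--------+------------
ACC-102 | 1851.53    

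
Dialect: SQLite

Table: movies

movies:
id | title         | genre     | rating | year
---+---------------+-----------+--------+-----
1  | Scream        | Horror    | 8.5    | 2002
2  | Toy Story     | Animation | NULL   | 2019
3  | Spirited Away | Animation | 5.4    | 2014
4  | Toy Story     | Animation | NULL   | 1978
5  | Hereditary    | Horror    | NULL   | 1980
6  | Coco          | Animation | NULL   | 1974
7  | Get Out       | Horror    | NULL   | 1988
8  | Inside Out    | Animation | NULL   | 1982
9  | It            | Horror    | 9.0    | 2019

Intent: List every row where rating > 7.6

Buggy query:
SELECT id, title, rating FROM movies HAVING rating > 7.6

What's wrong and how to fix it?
Bug: This is a non-aggregate query (no GROUP BY, no aggregates), so in SQLite the HAVING clause is invalid here; a row-level condition belongs in WHERE

Fix: Use WHERE for row-level filtering

Corrected query:
SELECT id, title, rating FROM movies WHERE rating > 7.6

Result:
id | title  | rating
---+--------+-------
1  | Scream | 8.5   
9  | It     | 9     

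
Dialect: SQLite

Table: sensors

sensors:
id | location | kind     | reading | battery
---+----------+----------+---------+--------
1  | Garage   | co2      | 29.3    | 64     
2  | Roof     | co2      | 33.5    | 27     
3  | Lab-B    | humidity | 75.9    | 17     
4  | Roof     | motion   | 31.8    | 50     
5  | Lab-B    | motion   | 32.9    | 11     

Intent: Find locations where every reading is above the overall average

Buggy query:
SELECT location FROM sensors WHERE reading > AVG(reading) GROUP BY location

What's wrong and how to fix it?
Bug: WHERE evaluates per row before aggregation, so AVG() is unavailable

Fix: Use a subquery for AVG and a HAVING MIN(...) filter so the condition holds for every row in the group

Corrected query:
SELECT location FROM sensors GROUP BY location HAVING MIN(reading) > (SELECT AVG(reading) FROM sensors)

Result:
(no rows)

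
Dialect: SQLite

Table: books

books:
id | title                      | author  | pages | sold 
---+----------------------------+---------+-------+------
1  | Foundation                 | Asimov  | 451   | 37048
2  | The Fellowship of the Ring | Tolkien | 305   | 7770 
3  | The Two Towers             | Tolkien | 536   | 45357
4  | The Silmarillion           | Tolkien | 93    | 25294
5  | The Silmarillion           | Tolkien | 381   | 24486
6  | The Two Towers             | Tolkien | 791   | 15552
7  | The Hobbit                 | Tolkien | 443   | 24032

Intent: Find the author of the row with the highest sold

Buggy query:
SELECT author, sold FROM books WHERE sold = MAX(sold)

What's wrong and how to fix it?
Bug: MAX(sold) is an aggregate and cannot be used directly in WHERE

Fix: Use a subquery: WHERE sold = (SELECT MAX(sold) FROM books)

Corrected query:
SELECT author, sold FROM books WHERE sold = (SELECT MAX(sold) FROM books)

Result:
author  | sold 
--------+------
Tolkien | 45357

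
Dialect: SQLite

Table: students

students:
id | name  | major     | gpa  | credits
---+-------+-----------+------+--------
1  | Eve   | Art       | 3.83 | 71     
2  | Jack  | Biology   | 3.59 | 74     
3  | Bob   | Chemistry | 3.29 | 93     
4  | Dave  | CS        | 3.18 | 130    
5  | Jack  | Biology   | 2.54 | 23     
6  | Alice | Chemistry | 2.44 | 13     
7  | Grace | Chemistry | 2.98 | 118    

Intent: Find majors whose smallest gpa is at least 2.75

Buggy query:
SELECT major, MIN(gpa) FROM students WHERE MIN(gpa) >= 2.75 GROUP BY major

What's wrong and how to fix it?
Bug: Aggregates like MIN are computed per group after WHERE runs

Fix: Use HAVING for the per-group MIN condition

Corrected query:
SELECT major, MIN(gpa) FROM students GROUP BY major HAVING MIN(gpa) >= 2.75

Result:
major | MIN(gpa)
------+---------
Art   | 3.83    
CS    | 3.18    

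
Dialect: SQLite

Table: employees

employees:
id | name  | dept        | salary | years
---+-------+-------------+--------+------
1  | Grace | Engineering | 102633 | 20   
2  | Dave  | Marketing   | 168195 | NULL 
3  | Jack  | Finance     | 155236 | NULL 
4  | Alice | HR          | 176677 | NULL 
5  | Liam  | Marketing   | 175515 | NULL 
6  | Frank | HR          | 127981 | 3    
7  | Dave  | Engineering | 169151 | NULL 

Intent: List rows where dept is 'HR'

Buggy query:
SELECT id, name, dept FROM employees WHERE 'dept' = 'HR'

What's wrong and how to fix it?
Bug: Single quotes denote string literals in SQL; the column name is being compared as a constant string

Fix: Reference the column as dept without single quotes

Corrected query:
SELECT id, name, dept FROM employees WHERE dept = 'HR'

Result:
id | name  | dept
---+-------+-----
4  | Alice | HR  
6  | Frank | HR  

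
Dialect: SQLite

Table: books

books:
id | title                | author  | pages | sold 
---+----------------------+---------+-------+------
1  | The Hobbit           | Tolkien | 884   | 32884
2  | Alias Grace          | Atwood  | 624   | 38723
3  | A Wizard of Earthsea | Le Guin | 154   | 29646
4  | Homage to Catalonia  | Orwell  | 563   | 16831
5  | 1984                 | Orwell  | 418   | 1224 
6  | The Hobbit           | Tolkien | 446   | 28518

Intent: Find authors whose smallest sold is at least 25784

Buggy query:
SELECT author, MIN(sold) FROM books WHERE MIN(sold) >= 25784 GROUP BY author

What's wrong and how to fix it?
Bug: Aggregates like MIN are computed per group after WHERE runs

Fix: Replace WHERE with HAVING after the GROUP BY

Corrected query:
SELECT author, MIN(sold) FROM books GROUP BY author HAVING MIN(sold) >= 25784

Result:
author  | MIN(sold)
--------+----------
Atwood  | 38723    
Le Guin | 29646    
Tolkien | 28518    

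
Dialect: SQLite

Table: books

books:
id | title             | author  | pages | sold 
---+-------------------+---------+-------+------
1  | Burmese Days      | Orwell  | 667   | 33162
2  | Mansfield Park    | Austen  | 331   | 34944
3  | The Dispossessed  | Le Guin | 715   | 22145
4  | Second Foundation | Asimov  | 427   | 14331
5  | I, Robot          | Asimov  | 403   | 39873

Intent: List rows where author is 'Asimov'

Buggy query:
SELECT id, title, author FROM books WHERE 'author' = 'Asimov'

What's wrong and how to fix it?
Bug: Single quotes denote string literals in SQL; the column name is being compared as a constant string

Fix: Remove the quotes around the column name (or use double quotes for an identifier)

Corrected query:
SELECT id, title, author FROM books WHERE author = 'Asimov'

Result:
id | title             | author
---+-------------------+-------
4  | Second Foundation | Asimov
5  | I, Robot          | Asimov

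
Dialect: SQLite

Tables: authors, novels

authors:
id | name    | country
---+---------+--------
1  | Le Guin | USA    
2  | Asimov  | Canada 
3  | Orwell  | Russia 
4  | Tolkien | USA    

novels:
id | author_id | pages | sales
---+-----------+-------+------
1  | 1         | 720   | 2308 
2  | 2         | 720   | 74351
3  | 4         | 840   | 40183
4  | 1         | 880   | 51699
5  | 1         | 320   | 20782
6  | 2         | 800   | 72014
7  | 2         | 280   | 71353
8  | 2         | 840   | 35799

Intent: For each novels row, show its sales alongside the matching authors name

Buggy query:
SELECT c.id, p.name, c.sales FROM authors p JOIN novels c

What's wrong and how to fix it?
Bug: Missing join condition: each novels row is matched to all authors rows instead of just its own

Fix: Specify the join condition linking the foreign key to the parent id

Corrected query:
SELECT c.id, p.name, c.sales FROM authors p JOIN novels c ON c.author_id = p.id

Result:
id | name    | sales
---+---------+------
1  | Le Guin | 2308 
2  | Asimov  | 74351
3  | Tolkien | 40183
4  | Le Guin | 51699
5  | Le Guin | 20782
6  | Asimov  | 72014
7  | Asimov  | 71353
8  | Asimov  | 35799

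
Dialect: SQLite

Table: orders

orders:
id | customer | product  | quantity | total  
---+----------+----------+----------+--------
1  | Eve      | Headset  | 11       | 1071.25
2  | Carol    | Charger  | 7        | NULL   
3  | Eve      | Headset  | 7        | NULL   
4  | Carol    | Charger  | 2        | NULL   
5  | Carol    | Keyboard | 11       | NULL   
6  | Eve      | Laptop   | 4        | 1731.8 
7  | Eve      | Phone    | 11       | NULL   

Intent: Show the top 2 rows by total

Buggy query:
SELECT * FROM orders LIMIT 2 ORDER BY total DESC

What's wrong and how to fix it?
Bug: ORDER BY cannot follow LIMIT; LIMIT is the final clause

Fix: Swap the clauses: ORDER BY first, then LIMIT

Corrected query:
SELECT * FROM orders ORDER BY total DESC LIMIT 2

Result:
id | customer | product | quantity | total  
---+----------+---------+----------+--------
6  | Eve      | Laptop  | 4        | 1731.8 
1  | Eve      | Headset | 11       | 1071.25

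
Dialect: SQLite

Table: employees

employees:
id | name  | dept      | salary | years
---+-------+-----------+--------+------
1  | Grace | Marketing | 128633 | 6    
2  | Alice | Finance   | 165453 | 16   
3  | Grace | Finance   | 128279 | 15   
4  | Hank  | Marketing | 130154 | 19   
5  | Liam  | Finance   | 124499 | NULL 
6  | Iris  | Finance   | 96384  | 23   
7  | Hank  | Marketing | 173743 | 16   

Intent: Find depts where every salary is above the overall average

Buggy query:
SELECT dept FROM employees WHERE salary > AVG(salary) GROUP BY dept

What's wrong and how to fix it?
Bug: AVG() is an aggregate; it can't sit directly in WHERE

Fix: Use a subquery for AVG and a HAVING MIN(...) filter so the condition holds for every row in the group

Corrected query:
SELECT dept FROM employees GROUP BY dept HAVING MIN(salary) > (SELECT AVG(salary) FROM employees)

Result:
(no rows)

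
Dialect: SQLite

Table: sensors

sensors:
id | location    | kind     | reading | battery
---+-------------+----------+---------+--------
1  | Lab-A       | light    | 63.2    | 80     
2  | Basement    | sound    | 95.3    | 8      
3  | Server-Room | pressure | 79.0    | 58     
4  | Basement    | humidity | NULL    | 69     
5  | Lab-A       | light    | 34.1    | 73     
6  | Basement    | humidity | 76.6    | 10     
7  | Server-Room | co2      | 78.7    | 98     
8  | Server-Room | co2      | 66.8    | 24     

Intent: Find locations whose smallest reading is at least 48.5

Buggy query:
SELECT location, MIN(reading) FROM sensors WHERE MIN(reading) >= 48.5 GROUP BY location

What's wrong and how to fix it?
Bug: Aggregates like MIN are computed per group after WHERE runs

Fix: Use HAVING for the per-group MIN condition

Corrected query:
SELECT location, MIN(reading) FROM sensors GROUP BY location HAVING MIN(reading) >= 48.5

Result:
location    | MIN(reading)
------------+-------------
Basement    | 76.6        
Server-Room | 66.8        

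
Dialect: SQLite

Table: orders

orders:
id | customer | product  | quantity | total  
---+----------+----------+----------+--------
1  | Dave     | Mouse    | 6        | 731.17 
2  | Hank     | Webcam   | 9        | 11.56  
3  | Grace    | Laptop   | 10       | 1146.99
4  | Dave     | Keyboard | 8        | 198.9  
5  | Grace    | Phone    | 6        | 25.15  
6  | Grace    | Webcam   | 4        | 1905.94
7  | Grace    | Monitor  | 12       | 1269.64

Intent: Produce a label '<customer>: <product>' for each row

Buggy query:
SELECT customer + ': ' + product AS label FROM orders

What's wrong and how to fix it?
Bug: '+' is numeric addition; on text columns SQLite converts them to 0 instead of concatenating

Fix: Use the || operator for string concatenation

Corrected query:
SELECT customer || ': ' || product AS label FROM orders

Result:
label         
--------------
Dave: Mouse   
Hank: Webcam  
Grace: Laptop 
Dave: Keyboard
Grace: Phone  
Grace: Webcam 
Grace: Monitor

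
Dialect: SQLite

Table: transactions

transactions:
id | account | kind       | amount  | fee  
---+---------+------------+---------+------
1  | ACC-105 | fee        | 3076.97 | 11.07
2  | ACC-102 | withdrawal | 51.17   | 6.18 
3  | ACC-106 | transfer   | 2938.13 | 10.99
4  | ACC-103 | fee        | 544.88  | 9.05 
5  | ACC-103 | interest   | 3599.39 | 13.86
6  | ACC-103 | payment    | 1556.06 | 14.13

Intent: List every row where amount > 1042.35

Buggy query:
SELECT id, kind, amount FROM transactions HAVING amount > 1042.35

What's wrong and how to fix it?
Bug: This is a non-aggregate query (no GROUP BY, no aggregates), so in SQLite the HAVING clause is invalid here; a row-level condition belongs in WHERE

Fix: Use WHERE for row-level filtering

Corrected query:
SELECT id, kind, amount FROM transactions WHERE amount > 1042.35

Result:
id | kind     | amount 
---+----------+--------
1  | fee      | 3076.97
3  | transfer | 2938.13
5  | interest | 3599.39
6  | payment  | 1556.06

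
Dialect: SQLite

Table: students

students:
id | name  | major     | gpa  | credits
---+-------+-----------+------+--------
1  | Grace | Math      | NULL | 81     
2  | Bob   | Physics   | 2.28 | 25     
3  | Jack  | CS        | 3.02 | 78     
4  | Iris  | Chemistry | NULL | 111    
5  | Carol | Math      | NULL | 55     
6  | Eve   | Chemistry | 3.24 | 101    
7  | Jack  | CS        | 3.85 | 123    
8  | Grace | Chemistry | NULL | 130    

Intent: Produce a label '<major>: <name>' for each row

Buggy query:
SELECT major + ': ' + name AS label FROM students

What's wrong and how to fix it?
Bug: '+' is numeric addition; on text columns SQLite converts them to 0 instead of concatenating

Fix: Use the || operator for string concatenation

Corrected query:
SELECT major || ': ' || name AS label FROM students

Result:
label           
----------------
Math: Grace     
Physics: Bob    
CS: Jack        
Chemistry: Iris 
Math: Carol     
Chemistry: Eve  
CS: Jack        
Chemistry: Grace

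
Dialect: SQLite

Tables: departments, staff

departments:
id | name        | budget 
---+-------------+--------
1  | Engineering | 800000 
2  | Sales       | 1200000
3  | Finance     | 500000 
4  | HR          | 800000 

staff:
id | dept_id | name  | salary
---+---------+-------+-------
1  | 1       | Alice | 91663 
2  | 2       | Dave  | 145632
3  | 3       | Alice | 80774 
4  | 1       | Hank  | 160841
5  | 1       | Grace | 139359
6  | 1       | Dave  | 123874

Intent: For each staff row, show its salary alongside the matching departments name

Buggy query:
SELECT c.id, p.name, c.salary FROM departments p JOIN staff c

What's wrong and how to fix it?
Bug: Missing join condition: each staff row is matched to all departments rows instead of just its own

Fix: Specify the join condition linking the foreign key to the parent id

Corrected query:
SELECT c.id, p.name, c.salary FROM departments p JOIN staff c ON c.dept_id = p.id

Result:
id | name        | salary
---+-------------+-------
1  | Engineering | 91663 
2  | Sales       | 145632
3  | Finance     | 80774 
4  | Engineering | 160841
5  | Engineering | 139359
6  | Engineering | 123874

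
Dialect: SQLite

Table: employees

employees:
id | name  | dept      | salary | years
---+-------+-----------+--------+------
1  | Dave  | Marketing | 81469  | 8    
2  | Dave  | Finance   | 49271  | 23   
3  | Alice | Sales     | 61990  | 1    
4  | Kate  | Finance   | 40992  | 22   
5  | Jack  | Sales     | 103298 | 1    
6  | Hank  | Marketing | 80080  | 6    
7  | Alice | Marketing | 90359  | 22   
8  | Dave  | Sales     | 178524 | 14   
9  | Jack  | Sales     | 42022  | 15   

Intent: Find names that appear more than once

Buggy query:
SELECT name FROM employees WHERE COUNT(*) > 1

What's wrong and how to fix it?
Bug: COUNT(*) is an aggregate and cannot be used in WHERE

Fix: Group first, then use HAVING for the count condition

Corrected query:
SELECT name FROM employees GROUP BY name HAVING COUNT(*) > 1

Result:
name 
-----
Alice
Dave 
Jack 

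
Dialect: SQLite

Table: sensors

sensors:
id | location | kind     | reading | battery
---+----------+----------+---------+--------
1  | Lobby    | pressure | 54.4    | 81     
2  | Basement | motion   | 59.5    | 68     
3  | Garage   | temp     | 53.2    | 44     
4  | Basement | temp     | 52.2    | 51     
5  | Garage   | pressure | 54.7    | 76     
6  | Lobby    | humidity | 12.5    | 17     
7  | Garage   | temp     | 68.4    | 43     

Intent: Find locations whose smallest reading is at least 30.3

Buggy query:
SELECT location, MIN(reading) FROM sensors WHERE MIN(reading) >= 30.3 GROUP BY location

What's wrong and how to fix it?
Bug: Aggregates like MIN are computed per group after WHERE runs

Fix: Use HAVING for the per-group MIN condition

Corrected query:
SELECT location, MIN(reading) FROM sensors GROUP BY location HAVING MIN(reading) >= 30.3

Result:
location | MIN(reading)
---------+-------------
Basement | 52.2        
Garage   | 53.2        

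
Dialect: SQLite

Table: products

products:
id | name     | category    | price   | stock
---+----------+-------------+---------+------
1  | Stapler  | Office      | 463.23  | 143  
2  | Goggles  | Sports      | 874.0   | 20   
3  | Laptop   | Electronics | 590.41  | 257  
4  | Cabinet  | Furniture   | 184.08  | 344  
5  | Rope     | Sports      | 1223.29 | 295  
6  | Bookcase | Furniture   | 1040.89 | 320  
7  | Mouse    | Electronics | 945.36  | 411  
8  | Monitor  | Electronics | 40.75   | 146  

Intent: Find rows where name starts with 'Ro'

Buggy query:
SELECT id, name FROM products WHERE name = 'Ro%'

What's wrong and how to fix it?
Bug: '=' compares the literal string including the % character; pattern matching needs LIKE

Fix: Replace '=' with LIKE so 'Ro%' is treated as a pattern

Corrected query:
SELECT id, name FROM products WHERE name LIKE 'Ro%'

Result:
id | name
---+-----
5  | Rope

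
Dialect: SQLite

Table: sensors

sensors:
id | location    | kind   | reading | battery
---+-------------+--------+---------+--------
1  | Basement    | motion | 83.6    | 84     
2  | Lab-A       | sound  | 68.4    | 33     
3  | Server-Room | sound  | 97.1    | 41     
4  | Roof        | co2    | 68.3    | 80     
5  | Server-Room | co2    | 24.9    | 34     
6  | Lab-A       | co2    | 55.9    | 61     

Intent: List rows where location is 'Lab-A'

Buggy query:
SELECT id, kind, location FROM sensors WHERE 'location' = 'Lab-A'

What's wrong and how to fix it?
Bug: Single quotes denote string literals in SQL; the column name is being compared as a constant string

Fix: Remove the quotes around the column name (or use double quotes for an identifier)

Corrected query:
SELECT id, kind, location FROM sensors WHERE location = 'Lab-A'

Result:
id | kind  | location
---+-------+---------
2  | sound | Lab-A   
6  | co2   | Lab-A   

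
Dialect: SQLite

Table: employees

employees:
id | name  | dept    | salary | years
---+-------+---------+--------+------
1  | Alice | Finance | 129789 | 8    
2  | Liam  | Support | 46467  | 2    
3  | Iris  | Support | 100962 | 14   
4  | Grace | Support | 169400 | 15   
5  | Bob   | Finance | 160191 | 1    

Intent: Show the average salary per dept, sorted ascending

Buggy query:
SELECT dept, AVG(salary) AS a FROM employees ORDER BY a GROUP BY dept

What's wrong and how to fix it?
Bug: ORDER BY appears before GROUP BY; SQL clause order requires GROUP BY first

Fix: Move ORDER BY to the end, after GROUP BY

Corrected query:
SELECT dept, AVG(salary) AS a FROM employees GROUP BY dept ORDER BY a

Result:
dept    | a            
--------+--------------
Support | 105609.666667
Finance | 144990       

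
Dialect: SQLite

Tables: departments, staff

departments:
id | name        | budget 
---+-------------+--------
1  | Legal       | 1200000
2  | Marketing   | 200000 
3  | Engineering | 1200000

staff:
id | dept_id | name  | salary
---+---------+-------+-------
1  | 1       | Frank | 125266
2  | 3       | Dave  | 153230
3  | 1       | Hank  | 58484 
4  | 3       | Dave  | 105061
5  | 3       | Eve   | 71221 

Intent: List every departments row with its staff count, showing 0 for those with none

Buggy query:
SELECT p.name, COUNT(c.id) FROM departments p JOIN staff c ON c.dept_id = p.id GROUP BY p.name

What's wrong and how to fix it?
Bug: INNER JOIN drops departments rows that have no matching staff rows

Fix: Switch to LEFT JOIN to retain unmatched parent rows

Corrected query:
SELECT p.name, COUNT(c.id) FROM departments p LEFT JOIN staff c ON c.dept_id = p.id GROUP BY p.name

Result:
name        | COUNT(c.id)
------------+------------
Engineering | 3          
Legal       | 2          
Marketing   | 0          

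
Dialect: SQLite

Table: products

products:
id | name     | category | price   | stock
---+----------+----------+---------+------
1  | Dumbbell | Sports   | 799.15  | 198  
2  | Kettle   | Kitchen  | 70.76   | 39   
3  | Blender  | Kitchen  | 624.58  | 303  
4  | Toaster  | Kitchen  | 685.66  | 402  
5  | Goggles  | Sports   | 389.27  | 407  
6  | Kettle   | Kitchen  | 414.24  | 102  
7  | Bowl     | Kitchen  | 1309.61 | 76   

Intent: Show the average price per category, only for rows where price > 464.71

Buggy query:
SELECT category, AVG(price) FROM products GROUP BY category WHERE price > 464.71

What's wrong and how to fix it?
Bug: WHERE cannot follow GROUP BY

Fix: Move the WHERE clause before GROUP BY

Corrected query:
SELECT category, AVG(price) FROM products WHERE price > 464.71 GROUP BY category

Result:
category | AVG(price)
---------+-----------
Kitchen  | 873.283333
Sports   | 799.15    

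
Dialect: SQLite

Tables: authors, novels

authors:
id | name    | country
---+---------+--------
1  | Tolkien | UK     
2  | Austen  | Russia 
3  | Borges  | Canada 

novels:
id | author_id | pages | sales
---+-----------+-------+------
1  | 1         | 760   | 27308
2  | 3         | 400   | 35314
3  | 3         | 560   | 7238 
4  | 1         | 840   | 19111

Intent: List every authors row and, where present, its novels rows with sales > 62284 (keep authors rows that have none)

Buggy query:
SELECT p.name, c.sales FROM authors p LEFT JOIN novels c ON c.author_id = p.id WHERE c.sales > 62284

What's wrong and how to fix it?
Bug: A WHERE condition on the right-hand table after LEFT JOIN drops unmatched parents

Fix: Put 'c.sales > 62284' in the JOIN's ON clause instead of WHERE

Corrected query:
SELECT p.name, c.sales FROM authors p LEFT JOIN novels c ON c.author_id = p.id AND c.sales > 62284

Result:
name    | sales
--------+------
Tolkien | NULL 
Austen  | NULL 
Borges  | NULL 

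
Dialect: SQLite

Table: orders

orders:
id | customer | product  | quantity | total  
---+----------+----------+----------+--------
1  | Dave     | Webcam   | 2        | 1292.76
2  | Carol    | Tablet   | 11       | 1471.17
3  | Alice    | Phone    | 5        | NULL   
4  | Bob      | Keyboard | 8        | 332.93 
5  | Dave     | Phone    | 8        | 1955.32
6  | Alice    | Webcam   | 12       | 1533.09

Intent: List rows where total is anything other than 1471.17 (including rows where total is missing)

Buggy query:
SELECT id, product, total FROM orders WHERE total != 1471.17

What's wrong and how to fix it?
Bug: 'total != 1471.17' is unknown when total is NULL, so NULL rows are silently excluded

Fix: Add an explicit OR total IS NULL to include the missing-value rows

Corrected query:
SELECT id, product, total FROM orders WHERE total != 1471.17 OR total IS NULL

Result:
id | product  | total  
---+----------+--------
1  | Webcam   | 1292.76
3  | Phone    | NULL   
4  | Keyboard | 332.93 
5  | Phone    | 1955.32
6  | Webcam   | 1533.09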